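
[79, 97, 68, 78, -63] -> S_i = Random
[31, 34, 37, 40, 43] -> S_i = 31 + 3*i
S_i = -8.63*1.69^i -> [-8.63, -14.58, -24.65, -41.66, -70.4]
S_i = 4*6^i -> [4, 24, 144, 864, 5184]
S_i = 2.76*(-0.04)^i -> [2.76, -0.11, 0.0, -0.0, 0.0]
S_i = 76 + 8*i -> [76, 84, 92, 100, 108]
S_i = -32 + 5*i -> [-32, -27, -22, -17, -12]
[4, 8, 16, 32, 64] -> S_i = 4*2^i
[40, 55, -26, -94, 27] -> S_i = Random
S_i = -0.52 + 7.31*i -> [-0.52, 6.79, 14.1, 21.41, 28.72]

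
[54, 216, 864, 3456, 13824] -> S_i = 54*4^i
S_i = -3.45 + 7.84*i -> [-3.45, 4.39, 12.23, 20.07, 27.91]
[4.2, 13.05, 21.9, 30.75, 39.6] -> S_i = 4.20 + 8.85*i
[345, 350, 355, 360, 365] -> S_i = 345 + 5*i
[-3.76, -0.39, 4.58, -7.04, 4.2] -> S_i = Random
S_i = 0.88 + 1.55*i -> [0.88, 2.43, 3.98, 5.53, 7.08]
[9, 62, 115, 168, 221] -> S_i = 9 + 53*i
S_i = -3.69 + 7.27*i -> [-3.69, 3.58, 10.85, 18.12, 25.39]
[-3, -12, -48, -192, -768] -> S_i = -3*4^i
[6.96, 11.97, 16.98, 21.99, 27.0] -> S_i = 6.96 + 5.01*i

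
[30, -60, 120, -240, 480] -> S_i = 30*-2^i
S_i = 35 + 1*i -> [35, 36, 37, 38, 39]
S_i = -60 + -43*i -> [-60, -103, -146, -189, -232]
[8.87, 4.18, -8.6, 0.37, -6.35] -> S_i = Random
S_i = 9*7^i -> [9, 63, 441, 3087, 21609]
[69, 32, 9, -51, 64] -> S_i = Random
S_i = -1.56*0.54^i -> [-1.56, -0.84, -0.45, -0.25, -0.13]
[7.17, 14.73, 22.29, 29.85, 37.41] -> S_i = 7.17 + 7.56*i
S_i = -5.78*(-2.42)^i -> [-5.78, 13.99, -33.85, 81.92, -198.24]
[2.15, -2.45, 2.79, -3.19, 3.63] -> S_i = 2.15*(-1.14)^i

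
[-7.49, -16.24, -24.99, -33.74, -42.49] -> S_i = -7.49 + -8.75*i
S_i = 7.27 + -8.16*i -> [7.27, -0.89, -9.05, -17.21, -25.37]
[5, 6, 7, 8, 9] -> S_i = 5 + 1*i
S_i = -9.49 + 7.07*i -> [-9.49, -2.42, 4.65, 11.72, 18.79]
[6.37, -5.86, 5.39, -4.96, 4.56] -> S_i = 6.37*(-0.92)^i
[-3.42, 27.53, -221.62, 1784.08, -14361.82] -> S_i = -3.42*(-8.05)^i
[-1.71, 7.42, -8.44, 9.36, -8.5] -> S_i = Random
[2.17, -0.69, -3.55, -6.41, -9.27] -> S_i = 2.17 + -2.86*i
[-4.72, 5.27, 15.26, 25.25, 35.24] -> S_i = -4.72 + 9.99*i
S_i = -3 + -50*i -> [-3, -53, -103, -153, -203]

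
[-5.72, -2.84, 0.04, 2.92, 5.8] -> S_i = -5.72 + 2.88*i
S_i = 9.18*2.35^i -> [9.18, 21.57, 50.7, 119.14, 279.97]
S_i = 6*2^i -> [6, 12, 24, 48, 96]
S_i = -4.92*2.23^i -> [-4.92, -10.97, -24.47, -54.56, -121.67]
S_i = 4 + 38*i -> [4, 42, 80, 118, 156]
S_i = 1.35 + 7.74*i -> [1.35, 9.09, 16.83, 24.57, 32.31]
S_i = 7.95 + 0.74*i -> [7.95, 8.69, 9.43, 10.17, 10.91]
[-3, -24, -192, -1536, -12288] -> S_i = -3*8^i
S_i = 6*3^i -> [6, 18, 54, 162, 486]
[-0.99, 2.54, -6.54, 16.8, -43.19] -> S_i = -0.99*(-2.57)^i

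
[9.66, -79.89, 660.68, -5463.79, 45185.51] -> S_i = 9.66*(-8.27)^i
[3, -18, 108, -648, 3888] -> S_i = 3*-6^i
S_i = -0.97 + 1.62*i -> [-0.97, 0.65, 2.27, 3.89, 5.51]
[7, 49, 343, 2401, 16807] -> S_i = 7*7^i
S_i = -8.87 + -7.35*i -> [-8.87, -16.22, -23.57, -30.92, -38.27]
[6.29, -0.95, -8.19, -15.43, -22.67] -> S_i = 6.29 + -7.24*i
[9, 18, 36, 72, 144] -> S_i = 9*2^i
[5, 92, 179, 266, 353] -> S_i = 5 + 87*i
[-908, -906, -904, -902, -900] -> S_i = -908 + 2*i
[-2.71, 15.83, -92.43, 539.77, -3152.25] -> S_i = -2.71*(-5.84)^i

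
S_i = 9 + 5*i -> [9, 14, 19, 24, 29]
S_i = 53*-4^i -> [53, -212, 848, -3392, 13568]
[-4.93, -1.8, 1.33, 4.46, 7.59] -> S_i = -4.93 + 3.13*i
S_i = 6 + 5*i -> [6, 11, 16, 21, 26]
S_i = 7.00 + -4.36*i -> [7.0, 2.64, -1.72, -6.08, -10.44]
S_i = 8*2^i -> [8, 16, 32, 64, 128]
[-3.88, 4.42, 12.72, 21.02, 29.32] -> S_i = -3.88 + 8.30*i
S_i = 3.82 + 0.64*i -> [3.82, 4.46, 5.1, 5.74, 6.38]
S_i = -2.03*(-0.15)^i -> [-2.03, 0.3, -0.05, 0.01, -0.0]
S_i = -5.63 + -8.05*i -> [-5.63, -13.68, -21.73, -29.78, -37.83]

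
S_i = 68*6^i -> [68, 408, 2448, 14688, 88128]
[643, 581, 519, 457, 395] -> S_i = 643 + -62*i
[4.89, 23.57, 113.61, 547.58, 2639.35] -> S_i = 4.89*4.82^i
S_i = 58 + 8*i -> [58, 66, 74, 82, 90]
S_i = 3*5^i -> [3, 15, 75, 375, 1875]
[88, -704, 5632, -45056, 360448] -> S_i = 88*-8^i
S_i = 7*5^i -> [7, 35, 175, 875, 4375]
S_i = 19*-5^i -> [19, -95, 475, -2375, 11875]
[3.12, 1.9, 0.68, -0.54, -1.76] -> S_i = 3.12 + -1.22*i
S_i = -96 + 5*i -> [-96, -91, -86, -81, -76]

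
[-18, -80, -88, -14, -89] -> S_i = Random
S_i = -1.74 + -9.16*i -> [-1.74, -10.9, -20.06, -29.22, -38.38]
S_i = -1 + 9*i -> [-1, 8, 17, 26, 35]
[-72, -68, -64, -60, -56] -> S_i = -72 + 4*i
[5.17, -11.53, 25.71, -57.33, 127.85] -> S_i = 5.17*(-2.23)^i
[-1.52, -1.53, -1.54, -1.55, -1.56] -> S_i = -1.52 + -0.01*i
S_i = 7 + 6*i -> [7, 13, 19, 25, 31]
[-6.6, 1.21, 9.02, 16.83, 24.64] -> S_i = -6.60 + 7.81*i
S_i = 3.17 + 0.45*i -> [3.17, 3.62, 4.07, 4.52, 4.97]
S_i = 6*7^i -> [6, 42, 294, 2058, 14406]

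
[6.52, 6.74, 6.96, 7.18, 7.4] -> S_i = 6.52 + 0.22*i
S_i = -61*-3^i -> [-61, 183, -549, 1647, -4941]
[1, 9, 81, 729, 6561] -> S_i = 1*9^i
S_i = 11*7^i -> [11, 77, 539, 3773, 26411]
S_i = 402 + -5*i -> [402, 397, 392, 387, 382]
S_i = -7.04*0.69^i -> [-7.04, -4.86, -3.35, -2.31, -1.6]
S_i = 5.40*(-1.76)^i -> [5.4, -9.5, 16.73, -29.44, 51.81]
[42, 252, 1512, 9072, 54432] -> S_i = 42*6^i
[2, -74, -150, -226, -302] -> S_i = 2 + -76*i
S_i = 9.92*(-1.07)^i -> [9.92, -10.61, 11.36, -12.15, 13.0]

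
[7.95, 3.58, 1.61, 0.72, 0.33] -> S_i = 7.95*0.45^i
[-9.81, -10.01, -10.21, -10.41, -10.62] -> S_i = -9.81*1.02^i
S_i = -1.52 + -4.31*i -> [-1.52, -5.83, -10.14, -14.45, -18.76]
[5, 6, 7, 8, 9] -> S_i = 5 + 1*i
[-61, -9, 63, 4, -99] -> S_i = Random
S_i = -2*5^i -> [-2, -10, -50, -250, -1250]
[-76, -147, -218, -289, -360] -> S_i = -76 + -71*i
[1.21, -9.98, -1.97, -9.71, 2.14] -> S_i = Random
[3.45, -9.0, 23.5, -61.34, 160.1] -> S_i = 3.45*(-2.61)^i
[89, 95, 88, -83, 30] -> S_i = Random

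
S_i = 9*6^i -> [9, 54, 324, 1944, 11664]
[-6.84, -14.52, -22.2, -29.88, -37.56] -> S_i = -6.84 + -7.68*i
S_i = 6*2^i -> [6, 12, 24, 48, 96]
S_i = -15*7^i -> [-15, -105, -735, -5145, -36015]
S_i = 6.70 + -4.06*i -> [6.7, 2.64, -1.42, -5.48, -9.54]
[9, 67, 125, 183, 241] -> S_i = 9 + 58*i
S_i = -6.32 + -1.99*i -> [-6.32, -8.31, -10.3, -12.29, -14.28]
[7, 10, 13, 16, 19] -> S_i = 7 + 3*i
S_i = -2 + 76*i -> [-2, 74, 150, 226, 302]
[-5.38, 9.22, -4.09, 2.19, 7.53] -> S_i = Random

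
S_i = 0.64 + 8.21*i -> [0.64, 8.85, 17.06, 25.27, 33.48]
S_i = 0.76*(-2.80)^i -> [0.76, -2.13, 5.96, -16.68, 46.71]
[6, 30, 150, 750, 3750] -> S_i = 6*5^i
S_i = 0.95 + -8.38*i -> [0.95, -7.43, -15.81, -24.19, -32.57]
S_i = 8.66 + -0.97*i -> [8.66, 7.69, 6.72, 5.75, 4.78]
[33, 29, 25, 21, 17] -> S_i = 33 + -4*i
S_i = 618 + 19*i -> [618, 637, 656, 675, 694]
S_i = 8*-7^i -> [8, -56, 392, -2744, 19208]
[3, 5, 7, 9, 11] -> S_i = 3 + 2*i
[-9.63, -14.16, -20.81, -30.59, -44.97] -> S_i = -9.63*1.47^i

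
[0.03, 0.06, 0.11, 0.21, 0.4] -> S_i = 0.03*1.91^i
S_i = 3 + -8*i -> [3, -5, -13, -21, -29]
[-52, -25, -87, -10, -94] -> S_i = Random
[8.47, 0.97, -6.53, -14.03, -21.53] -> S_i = 8.47 + -7.50*i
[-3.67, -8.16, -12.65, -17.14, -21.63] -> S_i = -3.67 + -4.49*i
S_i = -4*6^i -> [-4, -24, -144, -864, -5184]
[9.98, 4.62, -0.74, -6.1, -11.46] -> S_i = 9.98 + -5.36*i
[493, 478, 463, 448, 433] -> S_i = 493 + -15*i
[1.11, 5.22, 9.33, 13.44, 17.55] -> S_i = 1.11 + 4.11*i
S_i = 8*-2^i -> [8, -16, 32, -64, 128]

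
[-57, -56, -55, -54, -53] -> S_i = -57 + 1*i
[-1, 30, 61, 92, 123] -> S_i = -1 + 31*i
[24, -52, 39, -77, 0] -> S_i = Random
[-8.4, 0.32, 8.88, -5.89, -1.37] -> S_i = Random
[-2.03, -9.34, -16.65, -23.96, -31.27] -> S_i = -2.03 + -7.31*i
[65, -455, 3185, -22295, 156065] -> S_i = 65*-7^i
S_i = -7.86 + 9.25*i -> [-7.86, 1.39, 10.64, 19.89, 29.14]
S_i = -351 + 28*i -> [-351, -323, -295, -267, -239]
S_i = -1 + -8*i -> [-1, -9, -17, -25, -33]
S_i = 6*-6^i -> [6, -36, 216, -1296, 7776]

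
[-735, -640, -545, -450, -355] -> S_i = -735 + 95*i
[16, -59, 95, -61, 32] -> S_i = Random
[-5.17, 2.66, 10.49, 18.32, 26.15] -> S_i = -5.17 + 7.83*i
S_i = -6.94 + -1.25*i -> [-6.94, -8.19, -9.44, -10.69, -11.94]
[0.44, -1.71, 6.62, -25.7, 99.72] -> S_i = 0.44*(-3.88)^i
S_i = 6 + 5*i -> [6, 11, 16, 21, 26]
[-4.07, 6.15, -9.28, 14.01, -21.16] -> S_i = -4.07*(-1.51)^i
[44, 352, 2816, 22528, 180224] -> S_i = 44*8^i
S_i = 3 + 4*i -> [3, 7, 11, 15, 19]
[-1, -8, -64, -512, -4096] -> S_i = -1*8^i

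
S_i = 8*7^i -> [8, 56, 392, 2744, 19208]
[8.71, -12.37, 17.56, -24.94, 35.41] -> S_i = 8.71*(-1.42)^i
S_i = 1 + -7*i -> [1, -6, -13, -20, -27]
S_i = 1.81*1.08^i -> [1.81, 1.95, 2.11, 2.28, 2.46]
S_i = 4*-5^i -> [4, -20, 100, -500, 2500]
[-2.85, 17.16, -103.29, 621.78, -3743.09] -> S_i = -2.85*(-6.02)^i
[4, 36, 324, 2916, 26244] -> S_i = 4*9^i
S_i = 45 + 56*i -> [45, 101, 157, 213, 269]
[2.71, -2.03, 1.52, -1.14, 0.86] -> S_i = 2.71*(-0.75)^i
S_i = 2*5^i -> [2, 10, 50, 250, 1250]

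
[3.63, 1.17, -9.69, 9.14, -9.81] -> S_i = Random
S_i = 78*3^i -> [78, 234, 702, 2106, 6318]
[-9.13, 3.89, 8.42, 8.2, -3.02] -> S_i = Random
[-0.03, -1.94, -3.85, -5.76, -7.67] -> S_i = -0.03 + -1.91*i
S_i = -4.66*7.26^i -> [-4.66, -33.83, -245.62, -1783.18, -12945.9]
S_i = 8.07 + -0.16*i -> [8.07, 7.91, 7.75, 7.59, 7.43]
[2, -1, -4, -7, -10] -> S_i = 2 + -3*i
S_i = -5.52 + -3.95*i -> [-5.52, -9.47, -13.42, -17.37, -21.32]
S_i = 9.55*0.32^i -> [9.55, 3.06, 0.98, 0.31, 0.1]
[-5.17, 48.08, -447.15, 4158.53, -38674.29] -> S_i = -5.17*(-9.30)^i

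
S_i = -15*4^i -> [-15, -60, -240, -960, -3840]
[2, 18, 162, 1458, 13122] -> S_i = 2*9^i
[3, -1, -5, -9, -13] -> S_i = 3 + -4*i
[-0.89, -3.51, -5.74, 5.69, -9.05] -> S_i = Random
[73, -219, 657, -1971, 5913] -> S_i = 73*-3^i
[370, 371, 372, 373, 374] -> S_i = 370 + 1*i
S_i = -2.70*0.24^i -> [-2.7, -0.65, -0.16, -0.04, -0.01]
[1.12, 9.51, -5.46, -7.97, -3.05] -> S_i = Random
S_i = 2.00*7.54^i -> [2.0, 15.08, 113.7, 857.32, 6464.21]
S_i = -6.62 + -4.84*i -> [-6.62, -11.46, -16.3, -21.14, -25.98]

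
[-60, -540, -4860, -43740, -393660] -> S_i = -60*9^i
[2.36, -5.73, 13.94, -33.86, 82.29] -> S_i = 2.36*(-2.43)^i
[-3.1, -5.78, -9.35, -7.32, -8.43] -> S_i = Random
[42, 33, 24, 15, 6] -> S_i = 42 + -9*i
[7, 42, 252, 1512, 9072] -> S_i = 7*6^i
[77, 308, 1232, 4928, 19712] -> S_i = 77*4^i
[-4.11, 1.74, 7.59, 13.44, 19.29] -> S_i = -4.11 + 5.85*i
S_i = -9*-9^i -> [-9, 81, -729, 6561, -59049]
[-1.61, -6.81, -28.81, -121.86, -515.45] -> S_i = -1.61*4.23^i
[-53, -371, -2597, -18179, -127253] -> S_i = -53*7^i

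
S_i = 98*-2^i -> [98, -196, 392, -784, 1568]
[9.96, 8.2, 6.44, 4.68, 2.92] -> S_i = 9.96 + -1.76*i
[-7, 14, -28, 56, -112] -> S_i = -7*-2^i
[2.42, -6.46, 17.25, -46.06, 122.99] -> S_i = 2.42*(-2.67)^i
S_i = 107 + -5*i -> [107, 102, 97, 92, 87]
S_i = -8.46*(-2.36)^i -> [-8.46, 19.97, -47.12, 111.2, -262.43]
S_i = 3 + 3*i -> [3, 6, 9, 12, 15]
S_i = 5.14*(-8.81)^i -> [5.14, -45.28, 398.95, -3514.72, 30964.69]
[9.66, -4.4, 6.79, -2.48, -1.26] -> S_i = Random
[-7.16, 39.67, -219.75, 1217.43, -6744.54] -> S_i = -7.16*(-5.54)^i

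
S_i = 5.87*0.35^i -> [5.87, 2.05, 0.72, 0.25, 0.09]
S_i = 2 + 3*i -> [2, 5, 8, 11, 14]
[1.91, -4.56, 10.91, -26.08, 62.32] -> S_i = 1.91*(-2.39)^i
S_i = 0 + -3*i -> [0, -3, -6, -9, -12]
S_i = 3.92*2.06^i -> [3.92, 8.08, 16.63, 34.27, 70.59]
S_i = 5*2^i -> [5, 10, 20, 40, 80]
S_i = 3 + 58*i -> [3, 61, 119, 177, 235]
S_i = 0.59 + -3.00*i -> [0.59, -2.41, -5.41, -8.41, -11.41]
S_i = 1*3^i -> [1, 3, 9, 27, 81]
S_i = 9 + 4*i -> [9, 13, 17, 21, 25]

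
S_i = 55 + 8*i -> [55, 63, 71, 79, 87]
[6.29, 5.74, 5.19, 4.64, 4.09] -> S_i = 6.29 + -0.55*i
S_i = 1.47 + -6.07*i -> [1.47, -4.6, -10.67, -16.74, -22.81]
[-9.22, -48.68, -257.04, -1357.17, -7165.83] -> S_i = -9.22*5.28^i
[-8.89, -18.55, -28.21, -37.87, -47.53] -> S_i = -8.89 + -9.66*i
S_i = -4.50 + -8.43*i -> [-4.5, -12.93, -21.36, -29.79, -38.22]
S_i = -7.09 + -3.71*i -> [-7.09, -10.8, -14.51, -18.22, -21.93]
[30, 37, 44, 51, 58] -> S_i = 30 + 7*i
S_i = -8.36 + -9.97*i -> [-8.36, -18.33, -28.3, -38.27, -48.24]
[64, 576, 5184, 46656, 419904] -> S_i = 64*9^i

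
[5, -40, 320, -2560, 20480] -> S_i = 5*-8^i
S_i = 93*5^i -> [93, 465, 2325, 11625, 58125]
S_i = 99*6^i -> [99, 594, 3564, 21384, 128304]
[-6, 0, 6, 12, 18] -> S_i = -6 + 6*i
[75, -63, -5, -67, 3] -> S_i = Random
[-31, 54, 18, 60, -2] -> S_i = Random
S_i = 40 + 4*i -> [40, 44, 48, 52, 56]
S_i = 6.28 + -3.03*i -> [6.28, 3.25, 0.22, -2.81, -5.84]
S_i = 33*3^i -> [33, 99, 297, 891, 2673]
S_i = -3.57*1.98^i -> [-3.57, -7.07, -14.0, -27.71, -54.87]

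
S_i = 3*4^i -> [3, 12, 48, 192, 768]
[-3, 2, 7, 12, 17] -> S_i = -3 + 5*i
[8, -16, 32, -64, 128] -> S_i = 8*-2^i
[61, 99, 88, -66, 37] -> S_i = Random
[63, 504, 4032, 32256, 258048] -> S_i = 63*8^i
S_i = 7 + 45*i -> [7, 52, 97, 142, 187]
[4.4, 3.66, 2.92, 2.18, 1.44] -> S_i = 4.40 + -0.74*i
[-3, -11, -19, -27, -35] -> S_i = -3 + -8*i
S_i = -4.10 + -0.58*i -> [-4.1, -4.68, -5.26, -5.84, -6.42]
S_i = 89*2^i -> [89, 178, 356, 712, 1424]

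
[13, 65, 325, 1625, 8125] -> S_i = 13*5^i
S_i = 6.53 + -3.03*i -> [6.53, 3.5, 0.47, -2.56, -5.59]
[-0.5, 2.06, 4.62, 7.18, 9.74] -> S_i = -0.50 + 2.56*i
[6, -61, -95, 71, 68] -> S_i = Random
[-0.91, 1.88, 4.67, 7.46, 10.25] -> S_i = -0.91 + 2.79*i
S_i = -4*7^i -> [-4, -28, -196, -1372, -9604]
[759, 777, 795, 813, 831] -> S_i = 759 + 18*i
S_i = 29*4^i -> [29, 116, 464, 1856, 7424]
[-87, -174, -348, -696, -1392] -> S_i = -87*2^i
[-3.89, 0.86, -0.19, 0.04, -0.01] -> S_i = -3.89*(-0.22)^i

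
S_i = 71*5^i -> [71, 355, 1775, 8875, 44375]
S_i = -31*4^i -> [-31, -124, -496, -1984, -7936]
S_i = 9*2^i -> [9, 18, 36, 72, 144]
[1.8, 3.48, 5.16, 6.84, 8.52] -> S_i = 1.80 + 1.68*i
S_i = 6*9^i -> [6, 54, 486, 4374, 39366]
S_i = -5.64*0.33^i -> [-5.64, -1.86, -0.61, -0.2, -0.07]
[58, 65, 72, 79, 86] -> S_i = 58 + 7*i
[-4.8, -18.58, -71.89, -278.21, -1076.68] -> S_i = -4.80*3.87^i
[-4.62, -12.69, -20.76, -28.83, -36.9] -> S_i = -4.62 + -8.07*i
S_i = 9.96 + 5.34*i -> [9.96, 15.3, 20.64, 25.98, 31.32]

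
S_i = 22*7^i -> [22, 154, 1078, 7546, 52822]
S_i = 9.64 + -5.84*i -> [9.64, 3.8, -2.04, -7.88, -13.72]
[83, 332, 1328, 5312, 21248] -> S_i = 83*4^i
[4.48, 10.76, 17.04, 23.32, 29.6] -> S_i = 4.48 + 6.28*i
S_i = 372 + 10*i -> [372, 382, 392, 402, 412]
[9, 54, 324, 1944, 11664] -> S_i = 9*6^i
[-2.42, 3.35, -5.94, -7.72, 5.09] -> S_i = Random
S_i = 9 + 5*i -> [9, 14, 19, 24, 29]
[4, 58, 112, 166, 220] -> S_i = 4 + 54*i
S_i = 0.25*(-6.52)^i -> [0.25, -1.63, 10.63, -69.29, 451.78]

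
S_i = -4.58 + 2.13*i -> [-4.58, -2.45, -0.32, 1.81, 3.94]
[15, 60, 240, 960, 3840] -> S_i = 15*4^i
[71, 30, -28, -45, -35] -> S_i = Random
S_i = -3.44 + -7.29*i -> [-3.44, -10.73, -18.02, -25.31, -32.6]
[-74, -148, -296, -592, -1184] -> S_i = -74*2^i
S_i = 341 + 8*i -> [341, 349, 357, 365, 373]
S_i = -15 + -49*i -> [-15, -64, -113, -162, -211]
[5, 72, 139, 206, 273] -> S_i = 5 + 67*i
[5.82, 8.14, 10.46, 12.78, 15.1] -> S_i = 5.82 + 2.32*i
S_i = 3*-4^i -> [3, -12, 48, -192, 768]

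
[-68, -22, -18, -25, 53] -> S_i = Random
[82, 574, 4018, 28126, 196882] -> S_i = 82*7^i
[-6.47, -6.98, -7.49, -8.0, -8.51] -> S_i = -6.47 + -0.51*i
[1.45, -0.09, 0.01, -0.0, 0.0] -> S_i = 1.45*(-0.06)^i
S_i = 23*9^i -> [23, 207, 1863, 16767, 150903]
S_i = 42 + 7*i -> [42, 49, 56, 63, 70]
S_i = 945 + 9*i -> [945, 954, 963, 972, 981]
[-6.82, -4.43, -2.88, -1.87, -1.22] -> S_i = -6.82*0.65^i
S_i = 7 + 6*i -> [7, 13, 19, 25, 31]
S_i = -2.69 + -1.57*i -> [-2.69, -4.26, -5.83, -7.4, -8.97]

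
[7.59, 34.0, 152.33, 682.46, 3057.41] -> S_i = 7.59*4.48^i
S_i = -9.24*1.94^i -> [-9.24, -17.93, -34.78, -67.46, -130.88]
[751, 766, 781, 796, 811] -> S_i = 751 + 15*i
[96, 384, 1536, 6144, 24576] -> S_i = 96*4^i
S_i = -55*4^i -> [-55, -220, -880, -3520, -14080]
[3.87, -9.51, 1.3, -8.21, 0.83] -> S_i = Random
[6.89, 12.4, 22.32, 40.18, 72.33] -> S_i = 6.89*1.80^i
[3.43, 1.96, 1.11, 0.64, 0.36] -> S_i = 3.43*0.57^i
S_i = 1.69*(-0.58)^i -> [1.69, -0.98, 0.57, -0.33, 0.19]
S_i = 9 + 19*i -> [9, 28, 47, 66, 85]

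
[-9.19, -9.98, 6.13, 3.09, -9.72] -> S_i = Random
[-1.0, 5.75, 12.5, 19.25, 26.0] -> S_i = -1.00 + 6.75*i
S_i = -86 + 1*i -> [-86, -85, -84, -83, -82]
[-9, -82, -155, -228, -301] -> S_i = -9 + -73*i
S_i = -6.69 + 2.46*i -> [-6.69, -4.23, -1.77, 0.69, 3.15]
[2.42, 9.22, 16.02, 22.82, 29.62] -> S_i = 2.42 + 6.80*i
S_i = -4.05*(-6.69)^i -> [-4.05, 27.09, -181.26, 1212.64, -8112.59]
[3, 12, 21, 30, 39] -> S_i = 3 + 9*i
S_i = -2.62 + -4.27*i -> [-2.62, -6.89, -11.16, -15.43, -19.7]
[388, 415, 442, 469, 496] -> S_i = 388 + 27*i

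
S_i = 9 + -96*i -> [9, -87, -183, -279, -375]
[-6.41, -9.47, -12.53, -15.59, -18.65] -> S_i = -6.41 + -3.06*i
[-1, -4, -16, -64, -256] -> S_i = -1*4^i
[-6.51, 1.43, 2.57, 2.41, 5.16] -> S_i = Random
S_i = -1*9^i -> [-1, -9, -81, -729, -6561]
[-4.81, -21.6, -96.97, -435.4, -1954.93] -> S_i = -4.81*4.49^i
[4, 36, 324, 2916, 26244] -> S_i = 4*9^i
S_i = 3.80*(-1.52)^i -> [3.8, -5.78, 8.78, -13.34, 20.28]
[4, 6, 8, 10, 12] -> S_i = 4 + 2*i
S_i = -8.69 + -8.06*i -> [-8.69, -16.75, -24.81, -32.87, -40.93]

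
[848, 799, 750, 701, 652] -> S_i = 848 + -49*i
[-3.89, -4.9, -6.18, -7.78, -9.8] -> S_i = -3.89*1.26^i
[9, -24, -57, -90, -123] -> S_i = 9 + -33*i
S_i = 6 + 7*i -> [6, 13, 20, 27, 34]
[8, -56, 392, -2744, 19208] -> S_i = 8*-7^i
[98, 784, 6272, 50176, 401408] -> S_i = 98*8^i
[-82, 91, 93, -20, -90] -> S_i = Random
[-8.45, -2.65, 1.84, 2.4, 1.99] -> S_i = Random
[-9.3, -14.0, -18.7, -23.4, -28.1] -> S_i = -9.30 + -4.70*i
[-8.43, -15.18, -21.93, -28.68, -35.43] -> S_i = -8.43 + -6.75*i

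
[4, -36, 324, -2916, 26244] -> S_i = 4*-9^i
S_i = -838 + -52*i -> [-838, -890, -942, -994, -1046]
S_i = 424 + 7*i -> [424, 431, 438, 445, 452]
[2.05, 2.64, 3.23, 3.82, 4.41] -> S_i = 2.05 + 0.59*i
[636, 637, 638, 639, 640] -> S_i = 636 + 1*i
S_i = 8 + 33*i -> [8, 41, 74, 107, 140]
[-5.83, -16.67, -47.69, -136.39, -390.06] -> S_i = -5.83*2.86^i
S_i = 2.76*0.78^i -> [2.76, 2.15, 1.68, 1.31, 1.02]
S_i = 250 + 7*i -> [250, 257, 264, 271, 278]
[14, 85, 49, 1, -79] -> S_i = Random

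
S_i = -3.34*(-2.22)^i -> [-3.34, 7.41, -16.46, 36.54, -81.13]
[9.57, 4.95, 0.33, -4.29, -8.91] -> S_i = 9.57 + -4.62*i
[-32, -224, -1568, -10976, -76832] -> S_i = -32*7^i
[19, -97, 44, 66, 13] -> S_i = Random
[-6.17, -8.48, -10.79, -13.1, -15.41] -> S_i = -6.17 + -2.31*i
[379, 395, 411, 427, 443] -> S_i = 379 + 16*i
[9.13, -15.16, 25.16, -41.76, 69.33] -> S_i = 9.13*(-1.66)^i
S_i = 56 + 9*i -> [56, 65, 74, 83, 92]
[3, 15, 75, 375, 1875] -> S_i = 3*5^i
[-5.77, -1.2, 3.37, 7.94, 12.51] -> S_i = -5.77 + 4.57*i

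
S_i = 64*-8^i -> [64, -512, 4096, -32768, 262144]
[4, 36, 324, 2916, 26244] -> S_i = 4*9^i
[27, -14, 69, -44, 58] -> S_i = Random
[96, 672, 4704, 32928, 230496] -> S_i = 96*7^i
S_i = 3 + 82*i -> [3, 85, 167, 249, 331]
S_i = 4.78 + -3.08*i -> [4.78, 1.7, -1.38, -4.46, -7.54]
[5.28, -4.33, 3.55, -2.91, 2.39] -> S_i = 5.28*(-0.82)^i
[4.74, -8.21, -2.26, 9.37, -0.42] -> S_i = Random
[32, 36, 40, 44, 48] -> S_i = 32 + 4*i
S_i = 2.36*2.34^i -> [2.36, 5.52, 12.92, 30.24, 70.76]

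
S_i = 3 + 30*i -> [3, 33, 63, 93, 123]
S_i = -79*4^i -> [-79, -316, -1264, -5056, -20224]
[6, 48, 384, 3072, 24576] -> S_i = 6*8^i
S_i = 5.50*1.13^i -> [5.5, 6.22, 7.02, 7.94, 8.97]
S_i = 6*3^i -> [6, 18, 54, 162, 486]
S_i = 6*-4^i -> [6, -24, 96, -384, 1536]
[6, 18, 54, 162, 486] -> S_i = 6*3^i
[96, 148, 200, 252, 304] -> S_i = 96 + 52*i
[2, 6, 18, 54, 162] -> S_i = 2*3^i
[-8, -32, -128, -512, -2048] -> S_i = -8*4^i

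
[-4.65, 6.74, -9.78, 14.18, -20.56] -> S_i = -4.65*(-1.45)^i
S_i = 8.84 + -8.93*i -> [8.84, -0.09, -9.02, -17.95, -26.88]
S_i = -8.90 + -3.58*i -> [-8.9, -12.48, -16.06, -19.64, -23.22]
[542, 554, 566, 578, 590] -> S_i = 542 + 12*i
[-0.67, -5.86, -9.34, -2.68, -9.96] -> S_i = Random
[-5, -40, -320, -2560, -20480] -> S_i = -5*8^i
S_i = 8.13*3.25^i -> [8.13, 26.42, 85.87, 279.09, 907.03]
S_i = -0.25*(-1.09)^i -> [-0.25, 0.27, -0.3, 0.32, -0.35]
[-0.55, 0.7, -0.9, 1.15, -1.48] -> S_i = -0.55*(-1.28)^i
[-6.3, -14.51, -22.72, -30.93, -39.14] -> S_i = -6.30 + -8.21*i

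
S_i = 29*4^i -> [29, 116, 464, 1856, 7424]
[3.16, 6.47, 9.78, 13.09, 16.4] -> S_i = 3.16 + 3.31*i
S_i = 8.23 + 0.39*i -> [8.23, 8.62, 9.01, 9.4, 9.79]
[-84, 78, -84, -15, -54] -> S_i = Random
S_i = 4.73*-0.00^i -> [4.73, -0.0, 0.0, -0.0, 0.0]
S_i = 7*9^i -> [7, 63, 567, 5103, 45927]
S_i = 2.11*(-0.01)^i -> [2.11, -0.02, 0.0, -0.0, 0.0]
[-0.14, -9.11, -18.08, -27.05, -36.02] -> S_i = -0.14 + -8.97*i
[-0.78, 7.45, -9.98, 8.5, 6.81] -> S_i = Random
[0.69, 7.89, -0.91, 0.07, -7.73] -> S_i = Random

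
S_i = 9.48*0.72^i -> [9.48, 6.83, 4.91, 3.54, 2.55]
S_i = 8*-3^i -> [8, -24, 72, -216, 648]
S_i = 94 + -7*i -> [94, 87, 80, 73, 66]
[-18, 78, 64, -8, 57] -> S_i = Random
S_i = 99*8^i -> [99, 792, 6336, 50688, 405504]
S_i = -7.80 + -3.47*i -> [-7.8, -11.27, -14.74, -18.21, -21.68]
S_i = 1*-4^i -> [1, -4, 16, -64, 256]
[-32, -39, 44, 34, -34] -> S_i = Random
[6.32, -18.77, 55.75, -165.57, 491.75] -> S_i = 6.32*(-2.97)^i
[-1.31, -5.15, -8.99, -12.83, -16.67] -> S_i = -1.31 + -3.84*i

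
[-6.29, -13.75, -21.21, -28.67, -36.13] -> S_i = -6.29 + -7.46*i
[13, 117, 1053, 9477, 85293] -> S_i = 13*9^i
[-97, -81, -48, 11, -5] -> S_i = Random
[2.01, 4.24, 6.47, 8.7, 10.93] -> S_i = 2.01 + 2.23*i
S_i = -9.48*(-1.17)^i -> [-9.48, 11.09, -12.98, 15.18, -17.76]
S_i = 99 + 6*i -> [99, 105, 111, 117, 123]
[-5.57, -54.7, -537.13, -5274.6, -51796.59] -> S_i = -5.57*9.82^i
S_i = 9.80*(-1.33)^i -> [9.8, -13.03, 17.34, -23.06, 30.66]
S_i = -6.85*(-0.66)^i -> [-6.85, 4.52, -2.98, 1.97, -1.3]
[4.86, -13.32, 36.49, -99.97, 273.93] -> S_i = 4.86*(-2.74)^i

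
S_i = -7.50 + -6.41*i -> [-7.5, -13.91, -20.32, -26.73, -33.14]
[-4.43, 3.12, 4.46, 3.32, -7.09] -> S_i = Random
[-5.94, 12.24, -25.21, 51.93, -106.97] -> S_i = -5.94*(-2.06)^i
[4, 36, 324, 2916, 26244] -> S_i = 4*9^i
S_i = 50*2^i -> [50, 100, 200, 400, 800]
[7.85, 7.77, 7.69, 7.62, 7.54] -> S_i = 7.85*0.99^i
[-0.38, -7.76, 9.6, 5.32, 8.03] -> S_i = Random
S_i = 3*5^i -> [3, 15, 75, 375, 1875]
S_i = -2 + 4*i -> [-2, 2, 6, 10, 14]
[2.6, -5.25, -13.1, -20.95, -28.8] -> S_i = 2.60 + -7.85*i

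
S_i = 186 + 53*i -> [186, 239, 292, 345, 398]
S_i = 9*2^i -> [9, 18, 36, 72, 144]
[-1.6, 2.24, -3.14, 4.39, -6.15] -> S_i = -1.60*(-1.40)^i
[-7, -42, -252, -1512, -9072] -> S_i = -7*6^i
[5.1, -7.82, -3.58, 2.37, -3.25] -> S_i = Random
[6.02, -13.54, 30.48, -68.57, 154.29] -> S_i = 6.02*(-2.25)^i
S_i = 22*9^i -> [22, 198, 1782, 16038, 144342]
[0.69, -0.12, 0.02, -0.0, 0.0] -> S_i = 0.69*(-0.18)^i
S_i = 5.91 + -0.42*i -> [5.91, 5.49, 5.07, 4.65, 4.23]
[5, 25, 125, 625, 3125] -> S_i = 5*5^i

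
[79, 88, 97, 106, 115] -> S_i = 79 + 9*i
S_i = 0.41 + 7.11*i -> [0.41, 7.52, 14.63, 21.74, 28.85]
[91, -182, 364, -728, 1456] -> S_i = 91*-2^i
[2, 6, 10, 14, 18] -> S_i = 2 + 4*i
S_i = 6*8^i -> [6, 48, 384, 3072, 24576]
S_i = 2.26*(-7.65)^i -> [2.26, -17.29, 132.26, -1011.8, 7740.24]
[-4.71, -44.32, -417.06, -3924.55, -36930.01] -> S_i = -4.71*9.41^i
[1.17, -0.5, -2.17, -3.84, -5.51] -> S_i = 1.17 + -1.67*i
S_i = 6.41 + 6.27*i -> [6.41, 12.68, 18.95, 25.22, 31.49]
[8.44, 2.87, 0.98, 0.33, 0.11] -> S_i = 8.44*0.34^i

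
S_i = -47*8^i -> [-47, -376, -3008, -24064, -192512]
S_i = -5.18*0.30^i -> [-5.18, -1.55, -0.47, -0.14, -0.04]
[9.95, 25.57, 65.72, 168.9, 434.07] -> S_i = 9.95*2.57^i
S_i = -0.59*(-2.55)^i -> [-0.59, 1.5, -3.84, 9.78, -24.95]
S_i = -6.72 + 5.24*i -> [-6.72, -1.48, 3.76, 9.0, 14.24]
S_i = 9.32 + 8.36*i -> [9.32, 17.68, 26.04, 34.4, 42.76]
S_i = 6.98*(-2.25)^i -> [6.98, -15.71, 35.34, -79.51, 178.89]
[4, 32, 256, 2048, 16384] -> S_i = 4*8^i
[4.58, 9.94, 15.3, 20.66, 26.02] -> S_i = 4.58 + 5.36*i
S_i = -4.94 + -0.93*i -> [-4.94, -5.87, -6.8, -7.73, -8.66]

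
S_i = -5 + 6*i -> [-5, 1, 7, 13, 19]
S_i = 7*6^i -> [7, 42, 252, 1512, 9072]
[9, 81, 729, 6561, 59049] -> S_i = 9*9^i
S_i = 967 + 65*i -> [967, 1032, 1097, 1162, 1227]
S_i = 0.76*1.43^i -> [0.76, 1.09, 1.55, 2.22, 3.18]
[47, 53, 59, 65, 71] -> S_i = 47 + 6*i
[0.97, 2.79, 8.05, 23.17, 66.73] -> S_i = 0.97*2.88^i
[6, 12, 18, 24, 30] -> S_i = 6 + 6*i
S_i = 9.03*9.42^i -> [9.03, 85.06, 801.29, 7548.15, 71103.56]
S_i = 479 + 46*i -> [479, 525, 571, 617, 663]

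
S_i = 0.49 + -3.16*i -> [0.49, -2.67, -5.83, -8.99, -12.15]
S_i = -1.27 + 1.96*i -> [-1.27, 0.69, 2.65, 4.61, 6.57]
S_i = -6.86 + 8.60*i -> [-6.86, 1.74, 10.34, 18.94, 27.54]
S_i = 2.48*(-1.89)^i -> [2.48, -4.69, 8.86, -16.74, 31.64]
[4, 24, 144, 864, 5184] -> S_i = 4*6^i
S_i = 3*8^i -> [3, 24, 192, 1536, 12288]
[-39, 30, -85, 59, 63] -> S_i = Random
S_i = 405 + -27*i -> [405, 378, 351, 324, 297]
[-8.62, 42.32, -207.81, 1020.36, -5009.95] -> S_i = -8.62*(-4.91)^i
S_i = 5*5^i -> [5, 25, 125, 625, 3125]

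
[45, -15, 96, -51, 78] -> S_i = Random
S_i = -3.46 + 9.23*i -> [-3.46, 5.77, 15.0, 24.23, 33.46]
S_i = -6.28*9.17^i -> [-6.28, -57.59, -528.08, -4842.48, -44405.52]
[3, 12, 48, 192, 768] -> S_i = 3*4^i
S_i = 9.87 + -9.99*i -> [9.87, -0.12, -10.11, -20.1, -30.09]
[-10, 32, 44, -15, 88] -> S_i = Random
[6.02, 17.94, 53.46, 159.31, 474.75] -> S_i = 6.02*2.98^i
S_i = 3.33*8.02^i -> [3.33, 26.71, 214.19, 1717.78, 13776.59]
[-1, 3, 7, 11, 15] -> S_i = -1 + 4*i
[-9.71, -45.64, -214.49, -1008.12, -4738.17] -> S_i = -9.71*4.70^i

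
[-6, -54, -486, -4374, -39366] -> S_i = -6*9^i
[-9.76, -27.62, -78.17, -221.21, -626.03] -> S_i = -9.76*2.83^i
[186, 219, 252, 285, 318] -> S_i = 186 + 33*i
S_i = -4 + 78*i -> [-4, 74, 152, 230, 308]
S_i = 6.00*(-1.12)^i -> [6.0, -6.72, 7.53, -8.43, 9.44]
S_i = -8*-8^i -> [-8, 64, -512, 4096, -32768]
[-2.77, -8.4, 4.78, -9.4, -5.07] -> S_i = Random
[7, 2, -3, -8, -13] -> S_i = 7 + -5*i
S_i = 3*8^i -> [3, 24, 192, 1536, 12288]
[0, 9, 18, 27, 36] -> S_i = 0 + 9*i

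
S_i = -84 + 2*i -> [-84, -82, -80, -78, -76]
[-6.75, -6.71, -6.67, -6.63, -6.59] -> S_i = -6.75 + 0.04*i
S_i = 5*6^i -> [5, 30, 180, 1080, 6480]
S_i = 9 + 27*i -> [9, 36, 63, 90, 117]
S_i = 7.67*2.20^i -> [7.67, 16.87, 37.12, 81.67, 179.67]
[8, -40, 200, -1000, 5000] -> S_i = 8*-5^i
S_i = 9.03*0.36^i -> [9.03, 3.25, 1.17, 0.42, 0.15]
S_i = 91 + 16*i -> [91, 107, 123, 139, 155]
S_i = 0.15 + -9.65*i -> [0.15, -9.5, -19.15, -28.8, -38.45]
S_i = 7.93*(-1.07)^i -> [7.93, -8.49, 9.08, -9.71, 10.39]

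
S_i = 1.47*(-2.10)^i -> [1.47, -3.09, 6.48, -13.61, 28.59]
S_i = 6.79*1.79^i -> [6.79, 12.15, 21.76, 38.94, 69.71]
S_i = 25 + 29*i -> [25, 54, 83, 112, 141]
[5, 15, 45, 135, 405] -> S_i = 5*3^i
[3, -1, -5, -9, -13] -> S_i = 3 + -4*i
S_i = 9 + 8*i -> [9, 17, 25, 33, 41]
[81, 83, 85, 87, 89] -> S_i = 81 + 2*i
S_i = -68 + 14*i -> [-68, -54, -40, -26, -12]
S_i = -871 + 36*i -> [-871, -835, -799, -763, -727]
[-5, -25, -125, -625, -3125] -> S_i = -5*5^i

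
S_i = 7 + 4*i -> [7, 11, 15, 19, 23]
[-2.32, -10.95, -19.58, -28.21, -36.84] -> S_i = -2.32 + -8.63*i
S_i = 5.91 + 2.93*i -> [5.91, 8.84, 11.77, 14.7, 17.63]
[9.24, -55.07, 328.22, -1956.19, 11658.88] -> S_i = 9.24*(-5.96)^i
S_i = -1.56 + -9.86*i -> [-1.56, -11.42, -21.28, -31.14, -41.0]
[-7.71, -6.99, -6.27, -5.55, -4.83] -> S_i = -7.71 + 0.72*i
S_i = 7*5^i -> [7, 35, 175, 875, 4375]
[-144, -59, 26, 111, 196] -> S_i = -144 + 85*i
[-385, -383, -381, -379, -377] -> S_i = -385 + 2*i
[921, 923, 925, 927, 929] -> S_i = 921 + 2*i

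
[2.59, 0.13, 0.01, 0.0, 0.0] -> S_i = 2.59*0.05^i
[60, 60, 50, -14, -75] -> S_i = Random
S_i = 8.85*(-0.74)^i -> [8.85, -6.55, 4.85, -3.59, 2.65]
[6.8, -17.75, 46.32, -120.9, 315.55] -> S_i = 6.80*(-2.61)^i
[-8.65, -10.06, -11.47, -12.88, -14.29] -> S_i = -8.65 + -1.41*i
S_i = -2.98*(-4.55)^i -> [-2.98, 13.56, -61.69, 280.71, -1277.21]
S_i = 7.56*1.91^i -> [7.56, 14.44, 27.58, 52.68, 100.61]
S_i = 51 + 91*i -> [51, 142, 233, 324, 415]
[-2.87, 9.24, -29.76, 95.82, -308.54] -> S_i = -2.87*(-3.22)^i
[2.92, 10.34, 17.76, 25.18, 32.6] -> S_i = 2.92 + 7.42*i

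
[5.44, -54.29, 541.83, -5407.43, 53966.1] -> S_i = 5.44*(-9.98)^i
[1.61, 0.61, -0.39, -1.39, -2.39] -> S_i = 1.61 + -1.00*i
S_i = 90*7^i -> [90, 630, 4410, 30870, 216090]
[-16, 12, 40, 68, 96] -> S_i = -16 + 28*i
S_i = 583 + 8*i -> [583, 591, 599, 607, 615]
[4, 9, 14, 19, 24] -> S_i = 4 + 5*i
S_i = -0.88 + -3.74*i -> [-0.88, -4.62, -8.36, -12.1, -15.84]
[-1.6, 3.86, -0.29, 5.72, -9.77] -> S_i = Random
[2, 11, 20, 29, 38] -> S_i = 2 + 9*i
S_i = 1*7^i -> [1, 7, 49, 343, 2401]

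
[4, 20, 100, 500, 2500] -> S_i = 4*5^i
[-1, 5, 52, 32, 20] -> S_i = Random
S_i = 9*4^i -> [9, 36, 144, 576, 2304]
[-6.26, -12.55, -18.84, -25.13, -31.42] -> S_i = -6.26 + -6.29*i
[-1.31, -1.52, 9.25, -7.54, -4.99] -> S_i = Random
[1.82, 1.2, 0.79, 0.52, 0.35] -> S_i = 1.82*0.66^i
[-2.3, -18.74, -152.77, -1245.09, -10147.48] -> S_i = -2.30*8.15^i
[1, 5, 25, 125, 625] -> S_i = 1*5^i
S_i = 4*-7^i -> [4, -28, 196, -1372, 9604]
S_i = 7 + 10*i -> [7, 17, 27, 37, 47]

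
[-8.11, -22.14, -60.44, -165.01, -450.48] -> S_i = -8.11*2.73^i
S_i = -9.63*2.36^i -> [-9.63, -22.73, -53.64, -126.58, -298.73]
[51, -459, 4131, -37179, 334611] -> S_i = 51*-9^i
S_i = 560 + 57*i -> [560, 617, 674, 731, 788]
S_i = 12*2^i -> [12, 24, 48, 96, 192]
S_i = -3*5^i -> [-3, -15, -75, -375, -1875]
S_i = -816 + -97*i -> [-816, -913, -1010, -1107, -1204]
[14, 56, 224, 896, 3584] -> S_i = 14*4^i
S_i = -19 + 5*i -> [-19, -14, -9, -4, 1]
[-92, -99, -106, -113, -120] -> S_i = -92 + -7*i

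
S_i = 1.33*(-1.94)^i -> [1.33, -2.58, 5.01, -9.71, 18.84]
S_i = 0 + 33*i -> [0, 33, 66, 99, 132]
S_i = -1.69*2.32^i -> [-1.69, -3.92, -9.1, -21.1, -48.96]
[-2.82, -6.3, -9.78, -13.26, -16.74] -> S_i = -2.82 + -3.48*i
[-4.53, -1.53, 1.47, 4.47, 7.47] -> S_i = -4.53 + 3.00*i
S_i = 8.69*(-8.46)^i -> [8.69, -73.52, 621.96, -5261.76, 44514.47]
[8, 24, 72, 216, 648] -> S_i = 8*3^i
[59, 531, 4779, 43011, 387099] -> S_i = 59*9^i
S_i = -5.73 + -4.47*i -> [-5.73, -10.2, -14.67, -19.14, -23.61]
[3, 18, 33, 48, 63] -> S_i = 3 + 15*i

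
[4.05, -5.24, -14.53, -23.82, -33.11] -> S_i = 4.05 + -9.29*i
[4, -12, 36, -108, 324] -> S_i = 4*-3^i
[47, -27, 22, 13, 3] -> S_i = Random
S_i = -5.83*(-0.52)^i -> [-5.83, 3.03, -1.58, 0.82, -0.43]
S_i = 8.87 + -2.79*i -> [8.87, 6.08, 3.29, 0.5, -2.29]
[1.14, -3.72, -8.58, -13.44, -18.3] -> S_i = 1.14 + -4.86*i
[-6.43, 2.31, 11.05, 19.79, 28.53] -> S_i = -6.43 + 8.74*i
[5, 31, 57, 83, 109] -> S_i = 5 + 26*i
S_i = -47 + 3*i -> [-47, -44, -41, -38, -35]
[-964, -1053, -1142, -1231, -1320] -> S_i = -964 + -89*i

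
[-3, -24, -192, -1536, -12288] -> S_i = -3*8^i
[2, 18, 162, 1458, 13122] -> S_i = 2*9^i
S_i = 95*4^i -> [95, 380, 1520, 6080, 24320]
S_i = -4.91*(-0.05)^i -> [-4.91, 0.25, -0.01, 0.0, -0.0]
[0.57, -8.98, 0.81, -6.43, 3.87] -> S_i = Random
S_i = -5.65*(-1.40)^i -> [-5.65, 7.91, -11.07, 15.5, -21.71]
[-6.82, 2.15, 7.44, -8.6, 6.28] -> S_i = Random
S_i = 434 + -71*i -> [434, 363, 292, 221, 150]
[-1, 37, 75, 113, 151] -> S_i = -1 + 38*i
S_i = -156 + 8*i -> [-156, -148, -140, -132, -124]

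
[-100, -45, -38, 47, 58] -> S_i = Random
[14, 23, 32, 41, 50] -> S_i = 14 + 9*i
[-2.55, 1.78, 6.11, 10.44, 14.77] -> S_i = -2.55 + 4.33*i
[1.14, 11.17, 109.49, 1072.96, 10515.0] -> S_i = 1.14*9.80^i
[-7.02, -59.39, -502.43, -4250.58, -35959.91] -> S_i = -7.02*8.46^i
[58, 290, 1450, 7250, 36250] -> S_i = 58*5^i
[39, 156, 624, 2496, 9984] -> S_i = 39*4^i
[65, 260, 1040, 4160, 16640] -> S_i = 65*4^i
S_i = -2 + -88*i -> [-2, -90, -178, -266, -354]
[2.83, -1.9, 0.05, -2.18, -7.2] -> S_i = Random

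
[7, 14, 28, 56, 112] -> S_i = 7*2^i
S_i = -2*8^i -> [-2, -16, -128, -1024, -8192]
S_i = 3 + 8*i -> [3, 11, 19, 27, 35]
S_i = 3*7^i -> [3, 21, 147, 1029, 7203]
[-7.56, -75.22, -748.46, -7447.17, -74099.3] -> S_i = -7.56*9.95^i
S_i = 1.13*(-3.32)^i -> [1.13, -3.75, 12.46, -41.35, 137.29]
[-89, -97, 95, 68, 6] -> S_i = Random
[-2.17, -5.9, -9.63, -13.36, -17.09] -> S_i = -2.17 + -3.73*i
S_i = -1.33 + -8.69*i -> [-1.33, -10.02, -18.71, -27.4, -36.09]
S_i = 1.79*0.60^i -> [1.79, 1.07, 0.64, 0.39, 0.23]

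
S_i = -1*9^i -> [-1, -9, -81, -729, -6561]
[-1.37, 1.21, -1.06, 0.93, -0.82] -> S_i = -1.37*(-0.88)^i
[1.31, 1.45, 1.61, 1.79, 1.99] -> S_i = 1.31*1.11^i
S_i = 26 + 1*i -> [26, 27, 28, 29, 30]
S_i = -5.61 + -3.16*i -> [-5.61, -8.77, -11.93, -15.09, -18.25]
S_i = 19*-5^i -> [19, -95, 475, -2375, 11875]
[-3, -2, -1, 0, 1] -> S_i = -3 + 1*i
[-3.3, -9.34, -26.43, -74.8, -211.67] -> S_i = -3.30*2.83^i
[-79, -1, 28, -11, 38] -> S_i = Random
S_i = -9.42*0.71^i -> [-9.42, -6.69, -4.75, -3.37, -2.39]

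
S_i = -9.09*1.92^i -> [-9.09, -17.45, -33.51, -64.34, -123.53]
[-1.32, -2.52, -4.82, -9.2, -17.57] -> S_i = -1.32*1.91^i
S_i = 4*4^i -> [4, 16, 64, 256, 1024]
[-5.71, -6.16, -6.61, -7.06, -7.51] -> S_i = -5.71 + -0.45*i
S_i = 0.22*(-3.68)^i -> [0.22, -0.81, 2.98, -10.96, 40.35]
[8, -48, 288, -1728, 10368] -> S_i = 8*-6^i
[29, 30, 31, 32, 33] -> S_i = 29 + 1*i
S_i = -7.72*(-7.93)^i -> [-7.72, 61.22, -485.47, 3849.79, -30528.82]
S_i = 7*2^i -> [7, 14, 28, 56, 112]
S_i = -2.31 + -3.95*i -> [-2.31, -6.26, -10.21, -14.16, -18.11]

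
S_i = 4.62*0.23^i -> [4.62, 1.06, 0.24, 0.06, 0.01]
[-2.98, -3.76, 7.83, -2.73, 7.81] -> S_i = Random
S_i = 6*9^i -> [6, 54, 486, 4374, 39366]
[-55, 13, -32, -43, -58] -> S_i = Random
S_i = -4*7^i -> [-4, -28, -196, -1372, -9604]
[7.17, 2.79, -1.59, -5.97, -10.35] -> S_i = 7.17 + -4.38*i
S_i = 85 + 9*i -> [85, 94, 103, 112, 121]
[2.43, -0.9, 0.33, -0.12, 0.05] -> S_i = 2.43*(-0.37)^i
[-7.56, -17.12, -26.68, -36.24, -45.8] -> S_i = -7.56 + -9.56*i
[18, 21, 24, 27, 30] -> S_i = 18 + 3*i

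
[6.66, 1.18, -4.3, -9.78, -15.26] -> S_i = 6.66 + -5.48*i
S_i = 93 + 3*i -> [93, 96, 99, 102, 105]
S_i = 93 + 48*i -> [93, 141, 189, 237, 285]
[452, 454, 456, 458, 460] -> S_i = 452 + 2*i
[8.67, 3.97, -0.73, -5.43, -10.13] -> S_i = 8.67 + -4.70*i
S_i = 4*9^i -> [4, 36, 324, 2916, 26244]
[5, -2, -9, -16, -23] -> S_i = 5 + -7*i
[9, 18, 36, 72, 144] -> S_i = 9*2^i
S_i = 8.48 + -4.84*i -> [8.48, 3.64, -1.2, -6.04, -10.88]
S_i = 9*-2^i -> [9, -18, 36, -72, 144]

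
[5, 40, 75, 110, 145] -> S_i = 5 + 35*i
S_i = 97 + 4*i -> [97, 101, 105, 109, 113]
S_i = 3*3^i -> [3, 9, 27, 81, 243]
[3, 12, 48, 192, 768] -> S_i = 3*4^i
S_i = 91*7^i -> [91, 637, 4459, 31213, 218491]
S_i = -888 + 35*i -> [-888, -853, -818, -783, -748]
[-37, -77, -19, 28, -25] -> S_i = Random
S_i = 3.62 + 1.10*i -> [3.62, 4.72, 5.82, 6.92, 8.02]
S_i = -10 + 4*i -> [-10, -6, -2, 2, 6]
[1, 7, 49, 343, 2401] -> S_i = 1*7^i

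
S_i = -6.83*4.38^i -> [-6.83, -29.92, -131.03, -573.91, -2513.72]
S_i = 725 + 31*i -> [725, 756, 787, 818, 849]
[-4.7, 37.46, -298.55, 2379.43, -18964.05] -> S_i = -4.70*(-7.97)^i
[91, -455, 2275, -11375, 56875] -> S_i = 91*-5^i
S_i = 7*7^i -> [7, 49, 343, 2401, 16807]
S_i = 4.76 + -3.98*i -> [4.76, 0.78, -3.2, -7.18, -11.16]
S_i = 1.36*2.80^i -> [1.36, 3.81, 10.66, 29.85, 83.59]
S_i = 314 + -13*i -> [314, 301, 288, 275, 262]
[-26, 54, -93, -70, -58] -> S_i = Random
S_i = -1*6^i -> [-1, -6, -36, -216, -1296]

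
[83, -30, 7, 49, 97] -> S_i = Random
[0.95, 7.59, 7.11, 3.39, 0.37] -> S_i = Random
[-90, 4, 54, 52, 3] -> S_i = Random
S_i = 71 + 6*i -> [71, 77, 83, 89, 95]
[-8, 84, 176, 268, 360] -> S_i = -8 + 92*i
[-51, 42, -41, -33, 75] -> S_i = Random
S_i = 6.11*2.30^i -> [6.11, 14.05, 32.32, 74.34, 170.98]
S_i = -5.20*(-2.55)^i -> [-5.2, 13.26, -33.81, 86.22, -219.87]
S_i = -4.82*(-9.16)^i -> [-4.82, 44.15, -404.42, 3704.53, -33933.52]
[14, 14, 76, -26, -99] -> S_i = Random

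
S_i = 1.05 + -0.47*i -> [1.05, 0.58, 0.11, -0.36, -0.83]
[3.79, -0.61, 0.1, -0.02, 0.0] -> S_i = 3.79*(-0.16)^i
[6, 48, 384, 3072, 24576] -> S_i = 6*8^i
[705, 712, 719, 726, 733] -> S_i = 705 + 7*i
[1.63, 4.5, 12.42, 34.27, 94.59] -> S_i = 1.63*2.76^i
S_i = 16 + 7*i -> [16, 23, 30, 37, 44]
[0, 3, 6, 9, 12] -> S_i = 0 + 3*i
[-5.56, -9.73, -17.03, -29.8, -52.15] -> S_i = -5.56*1.75^i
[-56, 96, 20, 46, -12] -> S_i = Random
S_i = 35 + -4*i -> [35, 31, 27, 23, 19]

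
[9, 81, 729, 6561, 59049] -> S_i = 9*9^i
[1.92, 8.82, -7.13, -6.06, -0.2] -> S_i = Random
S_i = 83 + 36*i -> [83, 119, 155, 191, 227]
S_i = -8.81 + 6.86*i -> [-8.81, -1.95, 4.91, 11.77, 18.63]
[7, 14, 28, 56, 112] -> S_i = 7*2^i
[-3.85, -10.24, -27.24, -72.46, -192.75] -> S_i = -3.85*2.66^i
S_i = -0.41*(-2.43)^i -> [-0.41, 1.0, -2.42, 5.88, -14.3]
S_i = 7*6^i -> [7, 42, 252, 1512, 9072]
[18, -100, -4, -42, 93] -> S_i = Random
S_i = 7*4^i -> [7, 28, 112, 448, 1792]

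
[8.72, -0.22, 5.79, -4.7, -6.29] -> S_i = Random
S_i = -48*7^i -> [-48, -336, -2352, -16464, -115248]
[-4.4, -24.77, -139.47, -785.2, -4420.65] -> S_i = -4.40*5.63^i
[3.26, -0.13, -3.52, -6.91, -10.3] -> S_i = 3.26 + -3.39*i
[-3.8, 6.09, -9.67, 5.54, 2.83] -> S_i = Random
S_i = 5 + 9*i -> [5, 14, 23, 32, 41]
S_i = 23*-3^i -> [23, -69, 207, -621, 1863]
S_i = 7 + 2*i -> [7, 9, 11, 13, 15]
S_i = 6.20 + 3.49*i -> [6.2, 9.69, 13.18, 16.67, 20.16]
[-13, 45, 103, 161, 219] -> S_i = -13 + 58*i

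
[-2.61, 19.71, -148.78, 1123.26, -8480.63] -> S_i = -2.61*(-7.55)^i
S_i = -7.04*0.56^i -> [-7.04, -3.94, -2.21, -1.24, -0.69]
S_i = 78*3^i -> [78, 234, 702, 2106, 6318]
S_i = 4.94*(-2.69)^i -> [4.94, -13.29, 35.75, -96.16, 258.66]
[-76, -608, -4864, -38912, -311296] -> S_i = -76*8^i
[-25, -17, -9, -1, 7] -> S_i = -25 + 8*i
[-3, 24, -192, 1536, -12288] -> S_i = -3*-8^i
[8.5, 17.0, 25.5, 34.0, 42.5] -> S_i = 8.50 + 8.50*i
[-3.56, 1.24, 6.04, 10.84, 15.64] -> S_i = -3.56 + 4.80*i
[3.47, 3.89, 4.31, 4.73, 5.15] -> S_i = 3.47 + 0.42*i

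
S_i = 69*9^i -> [69, 621, 5589, 50301, 452709]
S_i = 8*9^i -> [8, 72, 648, 5832, 52488]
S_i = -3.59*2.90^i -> [-3.59, -10.41, -30.19, -87.56, -253.91]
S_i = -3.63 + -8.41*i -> [-3.63, -12.04, -20.45, -28.86, -37.27]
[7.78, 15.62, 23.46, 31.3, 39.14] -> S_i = 7.78 + 7.84*i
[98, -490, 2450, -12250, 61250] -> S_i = 98*-5^i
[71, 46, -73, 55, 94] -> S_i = Random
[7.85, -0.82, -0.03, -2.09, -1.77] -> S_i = Random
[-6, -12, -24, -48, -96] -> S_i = -6*2^i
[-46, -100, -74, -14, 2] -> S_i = Random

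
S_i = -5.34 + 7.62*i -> [-5.34, 2.28, 9.9, 17.52, 25.14]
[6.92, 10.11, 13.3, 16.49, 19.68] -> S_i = 6.92 + 3.19*i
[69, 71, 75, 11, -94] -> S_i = Random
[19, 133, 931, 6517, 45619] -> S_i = 19*7^i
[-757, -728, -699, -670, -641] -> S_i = -757 + 29*i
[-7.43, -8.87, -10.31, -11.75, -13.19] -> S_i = -7.43 + -1.44*i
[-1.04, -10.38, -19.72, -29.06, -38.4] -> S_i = -1.04 + -9.34*i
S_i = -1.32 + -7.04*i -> [-1.32, -8.36, -15.4, -22.44, -29.48]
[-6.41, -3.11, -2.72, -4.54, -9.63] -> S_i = Random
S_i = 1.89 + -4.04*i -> [1.89, -2.15, -6.19, -10.23, -14.27]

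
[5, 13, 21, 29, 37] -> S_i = 5 + 8*i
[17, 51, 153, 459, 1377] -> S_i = 17*3^i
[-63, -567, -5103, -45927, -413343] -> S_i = -63*9^i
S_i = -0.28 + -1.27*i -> [-0.28, -1.55, -2.82, -4.09, -5.36]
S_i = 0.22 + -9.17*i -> [0.22, -8.95, -18.12, -27.29, -36.46]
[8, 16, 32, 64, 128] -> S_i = 8*2^i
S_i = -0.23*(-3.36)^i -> [-0.23, 0.77, -2.6, 8.72, -29.31]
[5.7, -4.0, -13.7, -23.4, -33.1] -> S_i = 5.70 + -9.70*i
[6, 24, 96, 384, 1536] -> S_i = 6*4^i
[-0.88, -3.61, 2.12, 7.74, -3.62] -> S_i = Random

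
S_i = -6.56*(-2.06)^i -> [-6.56, 13.51, -27.84, 57.35, -118.13]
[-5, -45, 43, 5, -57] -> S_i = Random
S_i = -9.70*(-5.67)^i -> [-9.7, 55.0, -311.84, 1768.16, -10025.45]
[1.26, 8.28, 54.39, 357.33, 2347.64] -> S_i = 1.26*6.57^i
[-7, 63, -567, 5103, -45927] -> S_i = -7*-9^i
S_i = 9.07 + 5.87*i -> [9.07, 14.94, 20.81, 26.68, 32.55]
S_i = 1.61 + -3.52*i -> [1.61, -1.91, -5.43, -8.95, -12.47]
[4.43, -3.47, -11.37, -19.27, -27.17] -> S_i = 4.43 + -7.90*i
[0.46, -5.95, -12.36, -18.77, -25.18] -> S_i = 0.46 + -6.41*i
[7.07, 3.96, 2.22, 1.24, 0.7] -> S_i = 7.07*0.56^i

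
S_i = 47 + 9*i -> [47, 56, 65, 74, 83]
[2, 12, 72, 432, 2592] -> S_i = 2*6^i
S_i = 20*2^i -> [20, 40, 80, 160, 320]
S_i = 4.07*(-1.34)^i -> [4.07, -5.45, 7.31, -9.79, 13.12]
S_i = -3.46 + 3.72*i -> [-3.46, 0.26, 3.98, 7.7, 11.42]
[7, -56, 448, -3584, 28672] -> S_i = 7*-8^i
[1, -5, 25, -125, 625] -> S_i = 1*-5^i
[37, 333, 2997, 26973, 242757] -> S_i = 37*9^i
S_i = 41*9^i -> [41, 369, 3321, 29889, 269001]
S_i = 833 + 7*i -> [833, 840, 847, 854, 861]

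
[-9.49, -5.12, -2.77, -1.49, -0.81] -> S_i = -9.49*0.54^i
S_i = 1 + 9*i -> [1, 10, 19, 28, 37]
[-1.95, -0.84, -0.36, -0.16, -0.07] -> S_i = -1.95*0.43^i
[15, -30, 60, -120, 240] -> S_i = 15*-2^i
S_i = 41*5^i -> [41, 205, 1025, 5125, 25625]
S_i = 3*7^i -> [3, 21, 147, 1029, 7203]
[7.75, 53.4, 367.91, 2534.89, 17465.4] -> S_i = 7.75*6.89^i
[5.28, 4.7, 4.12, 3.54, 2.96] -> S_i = 5.28 + -0.58*i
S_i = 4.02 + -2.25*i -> [4.02, 1.77, -0.48, -2.73, -4.98]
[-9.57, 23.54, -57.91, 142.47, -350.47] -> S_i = -9.57*(-2.46)^i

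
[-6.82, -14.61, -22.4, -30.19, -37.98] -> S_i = -6.82 + -7.79*i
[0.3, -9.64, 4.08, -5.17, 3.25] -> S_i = Random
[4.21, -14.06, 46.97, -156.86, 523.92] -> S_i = 4.21*(-3.34)^i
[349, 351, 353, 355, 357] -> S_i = 349 + 2*i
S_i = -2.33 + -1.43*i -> [-2.33, -3.76, -5.19, -6.62, -8.05]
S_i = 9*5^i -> [9, 45, 225, 1125, 5625]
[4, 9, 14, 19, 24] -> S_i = 4 + 5*i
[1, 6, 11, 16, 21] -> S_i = 1 + 5*i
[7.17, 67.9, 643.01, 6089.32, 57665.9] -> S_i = 7.17*9.47^i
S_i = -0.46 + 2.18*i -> [-0.46, 1.72, 3.9, 6.08, 8.26]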